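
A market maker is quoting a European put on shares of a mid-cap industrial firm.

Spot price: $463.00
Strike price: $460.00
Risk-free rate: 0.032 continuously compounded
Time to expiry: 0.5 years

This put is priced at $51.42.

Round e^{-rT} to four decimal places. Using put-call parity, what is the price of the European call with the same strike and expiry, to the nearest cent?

e^(−rT) = e^(−0.032·0.5) = 0.9841
Put-call parity: C − P = S − K·e^(−rT) = 463 − 460·0.9841 = 463 − 452.6860 = 10.3140
C = P + (C − P) = 51.42 + (10.3140) = 61.7340

$61.73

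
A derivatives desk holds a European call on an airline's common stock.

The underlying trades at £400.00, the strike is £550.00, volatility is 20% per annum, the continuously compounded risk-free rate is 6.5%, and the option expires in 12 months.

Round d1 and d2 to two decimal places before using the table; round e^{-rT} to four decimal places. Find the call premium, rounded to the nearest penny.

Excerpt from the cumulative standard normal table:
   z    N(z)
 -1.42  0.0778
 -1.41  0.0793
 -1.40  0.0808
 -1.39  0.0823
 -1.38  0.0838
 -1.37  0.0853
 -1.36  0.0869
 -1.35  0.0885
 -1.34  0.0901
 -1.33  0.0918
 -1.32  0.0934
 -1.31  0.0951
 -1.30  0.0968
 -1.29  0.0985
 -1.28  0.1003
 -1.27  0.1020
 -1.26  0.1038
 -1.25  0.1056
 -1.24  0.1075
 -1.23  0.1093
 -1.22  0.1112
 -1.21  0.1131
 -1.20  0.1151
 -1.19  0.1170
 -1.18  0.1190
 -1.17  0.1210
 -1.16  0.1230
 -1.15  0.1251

£4.44

σ√T = 0.2·√1 = 0.2000
d₁ = [ln(400/550) + (0.065 + 0.2²/2)·1] / 0.2000 = [-0.3185 + 0.0850] / 0.2000 = -1.1673 ⇒ -1.17
d₂ = d₁ − σ√T = -1.1673 − 0.2000 = -1.3673 ⇒ -1.37
e^(−rT) = e^(−0.065·1) = 0.9371
C = 400·N(-1.17) − 550·0.9371·N(-1.37) = 400·0.1210 − 550·0.9371·0.0853 = 48.4000 − 43.9640 = 4.4360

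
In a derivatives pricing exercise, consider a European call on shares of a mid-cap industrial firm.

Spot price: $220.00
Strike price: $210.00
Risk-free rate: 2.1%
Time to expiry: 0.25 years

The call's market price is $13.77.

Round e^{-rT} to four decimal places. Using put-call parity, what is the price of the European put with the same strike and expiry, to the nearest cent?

exp(−rT) = exp(−0.021·0.25) = 0.9948
Put-call parity: C − P = S − K·e^(−rT) = 220 − 210·0.9948 = 220 − 208.9080 = 11.0920
P = C − (C − P) = 13.77 − (11.0920) = 2.6780

$2.68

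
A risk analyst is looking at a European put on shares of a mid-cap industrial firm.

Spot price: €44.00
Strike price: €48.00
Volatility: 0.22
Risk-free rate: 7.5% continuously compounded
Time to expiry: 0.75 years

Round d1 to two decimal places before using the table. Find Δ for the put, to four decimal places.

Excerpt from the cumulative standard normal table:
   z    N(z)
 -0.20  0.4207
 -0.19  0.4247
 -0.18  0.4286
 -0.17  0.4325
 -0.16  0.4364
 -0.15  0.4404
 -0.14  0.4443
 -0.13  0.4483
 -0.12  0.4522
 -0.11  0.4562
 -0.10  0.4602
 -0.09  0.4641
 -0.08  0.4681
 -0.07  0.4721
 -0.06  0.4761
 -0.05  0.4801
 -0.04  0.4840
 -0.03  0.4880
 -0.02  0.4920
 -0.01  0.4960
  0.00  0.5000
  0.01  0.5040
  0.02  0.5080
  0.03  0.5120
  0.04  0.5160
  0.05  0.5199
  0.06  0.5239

-0.5279

T = 0.75;  σ√T = 0.1905
ln(S/K) + (r + σ²/2)T = ln(44/48) + (0.075 + 0.22²/2)·0.75 = -0.0870 + 0.0744 = -0.0126
d₁ = -0.0126 / 0.1905 = -0.0662 ⇒ -0.07
N(d₁) = N(-0.07) = 0.4721
Δ_put = N(d₁) − 1 = 0.4721 − 1 = -0.5279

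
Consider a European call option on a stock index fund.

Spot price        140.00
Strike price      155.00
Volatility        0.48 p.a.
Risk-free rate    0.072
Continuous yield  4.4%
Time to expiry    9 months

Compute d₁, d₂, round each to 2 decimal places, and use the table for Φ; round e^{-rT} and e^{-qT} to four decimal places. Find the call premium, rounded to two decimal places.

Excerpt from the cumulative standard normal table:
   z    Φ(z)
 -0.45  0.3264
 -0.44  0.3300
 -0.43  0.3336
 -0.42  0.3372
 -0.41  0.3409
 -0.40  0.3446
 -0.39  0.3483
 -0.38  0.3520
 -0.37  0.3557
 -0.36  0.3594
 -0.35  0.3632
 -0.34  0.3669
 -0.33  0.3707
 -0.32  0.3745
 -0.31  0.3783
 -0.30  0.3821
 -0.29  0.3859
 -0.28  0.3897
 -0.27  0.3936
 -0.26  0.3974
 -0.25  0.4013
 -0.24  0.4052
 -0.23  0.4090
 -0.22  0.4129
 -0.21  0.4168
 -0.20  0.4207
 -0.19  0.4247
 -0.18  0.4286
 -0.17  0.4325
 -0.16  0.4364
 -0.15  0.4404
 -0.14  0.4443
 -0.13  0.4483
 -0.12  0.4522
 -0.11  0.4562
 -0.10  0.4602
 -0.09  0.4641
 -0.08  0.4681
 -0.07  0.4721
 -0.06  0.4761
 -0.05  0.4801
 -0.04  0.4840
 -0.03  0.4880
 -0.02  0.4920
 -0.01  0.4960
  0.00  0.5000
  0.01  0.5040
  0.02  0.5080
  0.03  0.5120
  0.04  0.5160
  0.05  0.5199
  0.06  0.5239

σ√T = 0.48 × 0.8660 = 0.4157
d₁ = [ln(140/155) + (0.072 − 0.044 + ½·0.48²)·0.75] / (σ√T) = (-0.1018 + 0.1074) / 0.4157 = 0.0135 ⇒ 0.01
d₂ = 0.0135 − 0.4157 = -0.4022 ⇒ -0.40
exp(−qT) = exp(−0.044·0.75) = 0.9675;  exp(−rT) = exp(−0.072·0.75) = 0.9474
N(d₁) = N(0.01) = 0.5040;  N(d₂) = N(-0.40) = 0.3446
C = 140·0.9675·0.5040 − 155·0.9474·0.3446 = 68.2668 − 50.6035 = 17.6633

17.66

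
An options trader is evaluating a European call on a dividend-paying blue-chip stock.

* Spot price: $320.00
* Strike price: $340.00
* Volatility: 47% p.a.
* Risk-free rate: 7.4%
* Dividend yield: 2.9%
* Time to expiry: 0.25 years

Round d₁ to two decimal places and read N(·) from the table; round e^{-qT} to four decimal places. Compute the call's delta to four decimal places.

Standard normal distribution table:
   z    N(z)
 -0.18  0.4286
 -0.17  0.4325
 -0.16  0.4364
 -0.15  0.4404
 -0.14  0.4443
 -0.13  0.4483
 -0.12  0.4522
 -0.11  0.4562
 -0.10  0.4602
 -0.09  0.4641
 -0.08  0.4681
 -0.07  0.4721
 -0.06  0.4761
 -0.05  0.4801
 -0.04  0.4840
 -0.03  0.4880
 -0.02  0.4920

T = 0.25;  σ√T = 0.2350
d₁ = [ln(320/340) + (0.074 − 0.029 + ½·0.47²)·0.25] / (σ√T) = (-0.0606 + 0.0389) / 0.2350 = -0.0926 which rounds to -0.09
N(d₁) = N(-0.09) = 0.4641
Δ_call = e^(−qT)·N(d₁) = 0.9928·0.4641 = 0.4608

0.4608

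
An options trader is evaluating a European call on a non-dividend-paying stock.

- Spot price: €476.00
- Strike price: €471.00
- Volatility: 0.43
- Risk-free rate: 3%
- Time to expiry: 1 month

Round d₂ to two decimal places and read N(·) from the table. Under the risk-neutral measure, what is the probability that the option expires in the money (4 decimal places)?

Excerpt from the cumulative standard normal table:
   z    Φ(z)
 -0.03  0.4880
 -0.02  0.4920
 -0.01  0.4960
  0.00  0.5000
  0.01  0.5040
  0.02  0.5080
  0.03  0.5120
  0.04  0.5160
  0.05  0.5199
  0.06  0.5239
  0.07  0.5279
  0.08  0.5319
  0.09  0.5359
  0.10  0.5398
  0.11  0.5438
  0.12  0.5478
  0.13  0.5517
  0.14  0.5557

0.5160

σ√T = 0.43 × 0.2887 = 0.1241
d₁ = [ln(476/471) + (0.03 + ½·0.43²)·0.08333] / (σ√T) = (0.0106 + 0.0102) / 0.1241 = 0.1673 ⇒ 0.17
d₂ = 0.1673 − 0.1241 = 0.0431 ⇒ 0.04
Pr(exercise) under Q = N(d₂) = 0.5160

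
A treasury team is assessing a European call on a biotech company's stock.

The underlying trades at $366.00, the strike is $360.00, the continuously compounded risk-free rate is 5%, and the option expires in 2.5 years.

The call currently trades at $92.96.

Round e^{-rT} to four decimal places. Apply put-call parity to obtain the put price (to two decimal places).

e^(−rT) = e^(−0.05·2.5) = 0.8825
Put-call parity: C − P = S − K·e^(−rT) = 366 − 360·0.8825 = 366 − 317.7000 = 48.3000
P = C − (C − P) = 92.96 − (48.3000) = 44.6600

$44.66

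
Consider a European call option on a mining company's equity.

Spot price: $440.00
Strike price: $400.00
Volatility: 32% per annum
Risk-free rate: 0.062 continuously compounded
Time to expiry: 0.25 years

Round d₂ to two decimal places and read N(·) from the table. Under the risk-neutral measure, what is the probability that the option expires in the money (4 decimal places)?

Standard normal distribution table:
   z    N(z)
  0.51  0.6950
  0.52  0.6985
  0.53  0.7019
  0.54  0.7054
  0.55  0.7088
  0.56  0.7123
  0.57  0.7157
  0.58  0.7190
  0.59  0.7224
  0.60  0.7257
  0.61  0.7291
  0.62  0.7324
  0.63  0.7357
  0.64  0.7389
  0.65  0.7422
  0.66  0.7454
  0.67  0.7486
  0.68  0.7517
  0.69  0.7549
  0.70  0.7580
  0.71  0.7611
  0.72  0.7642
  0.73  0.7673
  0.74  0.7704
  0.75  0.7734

σ√T = 0.32 × 0.5000 = 0.1600
d₁ = [ln(440/400) + (0.062 + 0.32²/2)·0.25] / 0.1600 = [0.0953 + 0.0283] / 0.1600 = 0.7726 → 0.77
d₂ = d₁ − σ√T = 0.7726 − 0.1600 = 0.6126 → 0.61
Risk-neutral Pr[S_T > K] = N(d₂) = N(0.61) = 0.7291

0.7291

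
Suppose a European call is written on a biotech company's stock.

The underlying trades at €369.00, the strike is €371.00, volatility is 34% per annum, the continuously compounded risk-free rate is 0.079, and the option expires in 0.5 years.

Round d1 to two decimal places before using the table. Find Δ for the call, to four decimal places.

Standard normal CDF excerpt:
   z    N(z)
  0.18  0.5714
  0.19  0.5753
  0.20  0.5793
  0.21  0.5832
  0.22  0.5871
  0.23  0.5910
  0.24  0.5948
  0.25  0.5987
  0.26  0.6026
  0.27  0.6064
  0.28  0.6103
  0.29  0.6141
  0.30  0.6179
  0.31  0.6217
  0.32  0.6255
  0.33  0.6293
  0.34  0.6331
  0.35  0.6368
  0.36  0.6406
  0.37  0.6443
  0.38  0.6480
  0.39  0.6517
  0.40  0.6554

0.6026

T = 0.5;  σ√T = 0.2404
d₁ = [ln(369/371) + (0.079 + 0.34²/2)·0.5] / 0.2404 = [-0.0054 + 0.0684] / 0.2404 = 0.2620 → 0.26
N(d₁) = N(0.26) = 0.6026
Δ_call = N(d₁) = 0.6026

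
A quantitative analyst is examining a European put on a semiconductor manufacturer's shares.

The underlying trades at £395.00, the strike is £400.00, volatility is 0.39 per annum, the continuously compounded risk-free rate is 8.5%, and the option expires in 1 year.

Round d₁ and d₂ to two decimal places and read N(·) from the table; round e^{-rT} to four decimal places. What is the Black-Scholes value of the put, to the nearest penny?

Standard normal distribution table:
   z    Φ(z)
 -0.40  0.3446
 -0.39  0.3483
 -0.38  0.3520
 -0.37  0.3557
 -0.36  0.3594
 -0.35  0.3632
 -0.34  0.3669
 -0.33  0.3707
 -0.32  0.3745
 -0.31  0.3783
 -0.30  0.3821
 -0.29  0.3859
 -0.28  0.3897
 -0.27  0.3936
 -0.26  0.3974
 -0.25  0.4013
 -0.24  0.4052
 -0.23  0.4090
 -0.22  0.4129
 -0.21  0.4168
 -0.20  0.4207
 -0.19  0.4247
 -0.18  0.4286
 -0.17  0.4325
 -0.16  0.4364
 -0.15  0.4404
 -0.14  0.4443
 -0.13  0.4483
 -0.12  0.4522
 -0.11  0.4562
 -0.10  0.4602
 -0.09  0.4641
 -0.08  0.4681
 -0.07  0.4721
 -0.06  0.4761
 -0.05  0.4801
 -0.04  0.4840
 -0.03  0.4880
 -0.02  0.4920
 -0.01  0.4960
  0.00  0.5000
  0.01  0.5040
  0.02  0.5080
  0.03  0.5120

σ√T = 0.39 × 1.0000 = 0.3900
d₁ = [ln(395/400) + (0.085 + 0.39²/2)·1] / 0.3900 = [-0.0126 + 0.1611] / 0.3900 = 0.3807 which rounds to 0.38
d₂ = d₁ − σ√T = 0.3807 − 0.3900 = -0.0093 which rounds to -0.01
e^(−rT) = e^(−0.085·1) = 0.9185
P = 400·0.9185·N(0.01) − 395·N(-0.38) = 400·0.9185·0.5040 − 395·0.3520 = 185.1696 − 139.0400 = 46.1296

£46.13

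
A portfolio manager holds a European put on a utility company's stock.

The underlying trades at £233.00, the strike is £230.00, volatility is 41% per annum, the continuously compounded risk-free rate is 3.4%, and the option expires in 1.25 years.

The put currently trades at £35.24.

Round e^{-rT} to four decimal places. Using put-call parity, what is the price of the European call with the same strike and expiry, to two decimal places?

e^(−rT) = e^(−0.034·1.25) = 0.9584
Put-call parity: C − P = S − K·e^(−rT) = 233 − 230·0.9584 = 233 − 220.4320 = 12.5680
C = P + (C − P) = 35.24 + (12.5680) = 47.8080

£47.81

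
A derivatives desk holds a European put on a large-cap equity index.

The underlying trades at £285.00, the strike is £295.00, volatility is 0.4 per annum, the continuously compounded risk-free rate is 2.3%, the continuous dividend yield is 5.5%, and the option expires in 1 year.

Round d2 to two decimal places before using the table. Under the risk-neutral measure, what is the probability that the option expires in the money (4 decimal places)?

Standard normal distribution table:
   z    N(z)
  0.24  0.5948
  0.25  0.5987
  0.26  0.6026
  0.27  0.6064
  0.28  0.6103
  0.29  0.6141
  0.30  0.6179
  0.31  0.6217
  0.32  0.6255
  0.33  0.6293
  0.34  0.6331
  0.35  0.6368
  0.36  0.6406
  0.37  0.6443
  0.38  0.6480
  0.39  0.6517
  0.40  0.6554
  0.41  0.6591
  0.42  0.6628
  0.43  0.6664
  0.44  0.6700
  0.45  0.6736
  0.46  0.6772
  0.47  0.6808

σ√T = 0.4 × 1.0000 = 0.4000
d₁ = [ln(285/295) + (0.023 − 0.055 + 0.4²/2)·1] / 0.4000 = [-0.0345 + 0.0480] / 0.4000 = 0.0338 ⇒ 0.03
d₂ = d₁ − σ√T = 0.0338 − 0.4000 = -0.3662 ⇒ -0.37
Risk-neutral Pr[S_T < K] = N(−d₂) = N(0.37) = 0.6443

0.6443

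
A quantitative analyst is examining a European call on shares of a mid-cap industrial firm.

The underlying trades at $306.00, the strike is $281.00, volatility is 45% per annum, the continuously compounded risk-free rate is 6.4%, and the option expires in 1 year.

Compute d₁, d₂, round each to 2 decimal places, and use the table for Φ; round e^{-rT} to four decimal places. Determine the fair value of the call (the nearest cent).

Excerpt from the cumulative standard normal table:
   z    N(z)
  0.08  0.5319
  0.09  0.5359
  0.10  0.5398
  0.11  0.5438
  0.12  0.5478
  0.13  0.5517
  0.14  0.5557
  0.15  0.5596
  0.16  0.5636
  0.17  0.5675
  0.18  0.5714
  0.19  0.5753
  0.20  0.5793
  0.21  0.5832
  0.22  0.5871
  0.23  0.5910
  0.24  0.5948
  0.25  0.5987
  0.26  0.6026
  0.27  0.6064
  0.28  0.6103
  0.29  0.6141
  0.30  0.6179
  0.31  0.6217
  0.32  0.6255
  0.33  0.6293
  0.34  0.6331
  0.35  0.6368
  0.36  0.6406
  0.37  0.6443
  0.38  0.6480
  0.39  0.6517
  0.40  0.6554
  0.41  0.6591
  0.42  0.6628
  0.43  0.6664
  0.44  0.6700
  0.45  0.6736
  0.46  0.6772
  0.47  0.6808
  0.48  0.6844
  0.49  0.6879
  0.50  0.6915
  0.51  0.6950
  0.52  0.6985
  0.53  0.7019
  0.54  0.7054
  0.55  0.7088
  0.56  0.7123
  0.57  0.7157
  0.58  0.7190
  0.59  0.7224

T = 1;  σ√T = 0.4500
d₁ = [ln(306/281) + (0.064 + 0.45²/2)·1] / 0.4500 = [0.0852 + 0.1653] / 0.4500 = 0.5566 → 0.56
d₂ = d₁ − σ√T = 0.5566 − 0.4500 = 0.1066 → 0.11
exp(−rT) = exp(−0.064·1) = 0.9380
N(d₁) = N(0.56) = 0.7123;  N(d₂) = N(0.11) = 0.5438
C = 306·0.7123 − 281·0.9380·0.5438 = 217.9638 − 143.3337 = 74.6301

$74.63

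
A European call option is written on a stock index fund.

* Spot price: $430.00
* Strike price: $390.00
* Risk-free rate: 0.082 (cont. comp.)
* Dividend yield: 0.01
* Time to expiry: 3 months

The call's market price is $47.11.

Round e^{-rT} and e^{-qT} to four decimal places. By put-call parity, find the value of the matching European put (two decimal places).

$0.27

exp(−qT) = exp(−0.01·0.25) = 0.9975;  exp(−rT) = exp(−0.082·0.25) = 0.9797
Put-call parity: C − P = S·e^(−qT) − K·e^(−rT) = 430·0.9975 − 390·0.9797 = 428.9250 − 382.0830 = 46.8420
P = C − (C − P) = 47.11 − (46.8420) = 0.2680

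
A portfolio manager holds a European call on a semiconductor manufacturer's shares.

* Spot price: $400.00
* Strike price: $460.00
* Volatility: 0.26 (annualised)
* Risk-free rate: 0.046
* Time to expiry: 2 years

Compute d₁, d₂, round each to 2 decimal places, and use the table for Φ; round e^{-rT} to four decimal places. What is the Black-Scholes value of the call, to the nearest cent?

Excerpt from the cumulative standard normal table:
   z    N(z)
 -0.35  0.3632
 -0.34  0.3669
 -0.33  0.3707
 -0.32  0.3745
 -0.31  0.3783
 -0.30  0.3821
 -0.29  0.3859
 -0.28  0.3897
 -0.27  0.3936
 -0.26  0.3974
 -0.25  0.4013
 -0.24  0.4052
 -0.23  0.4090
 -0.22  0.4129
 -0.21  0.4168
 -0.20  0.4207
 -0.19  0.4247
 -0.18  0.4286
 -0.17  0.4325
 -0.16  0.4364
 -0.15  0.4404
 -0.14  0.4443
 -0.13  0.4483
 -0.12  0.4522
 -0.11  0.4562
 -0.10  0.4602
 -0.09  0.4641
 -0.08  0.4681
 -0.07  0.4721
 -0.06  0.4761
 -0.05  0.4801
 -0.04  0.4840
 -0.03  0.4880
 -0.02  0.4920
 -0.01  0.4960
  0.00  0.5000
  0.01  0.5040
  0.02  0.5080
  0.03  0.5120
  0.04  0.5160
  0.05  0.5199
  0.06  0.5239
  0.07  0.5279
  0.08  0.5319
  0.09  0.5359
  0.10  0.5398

σ√T = 0.26 × 1.4142 = 0.3677
d₁ = [ln(400/460) + (0.046 + ½·0.26²)·2] / (σ√T) = (-0.1398 + 0.1596) / 0.3677 = 0.0540 → 0.05
d₂ = 0.0540 − 0.3677 = -0.3137 → -0.31
e^(−rT) = e^(−0.046·2) = 0.9121
C = 400·N(0.05) − 460·0.9121·N(-0.31) = 400·0.5199 − 460·0.9121·0.3783 = 207.9600 − 158.7218 = 49.2382

$49.24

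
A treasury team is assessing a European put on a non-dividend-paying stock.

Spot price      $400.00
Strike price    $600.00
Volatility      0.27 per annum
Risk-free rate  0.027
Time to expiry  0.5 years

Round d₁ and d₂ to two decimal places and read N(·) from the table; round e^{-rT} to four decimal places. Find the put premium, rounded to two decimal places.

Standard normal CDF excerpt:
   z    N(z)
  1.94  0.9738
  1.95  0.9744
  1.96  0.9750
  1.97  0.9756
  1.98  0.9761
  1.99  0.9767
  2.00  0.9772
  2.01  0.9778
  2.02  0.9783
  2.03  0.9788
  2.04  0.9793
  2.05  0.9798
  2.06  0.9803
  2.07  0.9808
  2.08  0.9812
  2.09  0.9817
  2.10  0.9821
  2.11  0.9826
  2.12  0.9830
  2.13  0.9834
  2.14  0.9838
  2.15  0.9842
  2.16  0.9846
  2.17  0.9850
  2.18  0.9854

T = 0.5;  σ√T = 0.1909
d₁ = [ln(400/600) + (0.027 + 0.27²/2)·0.5] / 0.1909 = [-0.4055 + 0.0317] / 0.1909 = -1.9576 which rounds to -1.96
d₂ = d₁ − σ√T = -1.9576 − 0.1909 = -2.1485 which rounds to -2.15
e^(−rT) = e^(−0.027·0.5) = 0.9866
N(−d₂) = N(2.15) = 0.9842;  N(−d₁) = N(1.96) = 0.9750
P = 600·0.9866·0.9842 − 400·0.9750 = 582.6070 − 390.0000 = 192.6070

$192.61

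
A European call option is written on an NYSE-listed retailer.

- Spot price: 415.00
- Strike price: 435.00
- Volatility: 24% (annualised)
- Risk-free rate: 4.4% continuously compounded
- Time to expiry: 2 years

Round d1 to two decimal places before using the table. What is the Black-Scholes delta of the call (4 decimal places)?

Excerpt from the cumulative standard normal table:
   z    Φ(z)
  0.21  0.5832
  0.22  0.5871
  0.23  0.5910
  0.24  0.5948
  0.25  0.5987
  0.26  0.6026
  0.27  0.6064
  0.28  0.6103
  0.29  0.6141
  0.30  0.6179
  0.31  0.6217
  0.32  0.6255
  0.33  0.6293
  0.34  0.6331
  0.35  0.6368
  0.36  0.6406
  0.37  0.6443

σ√T = 0.24 × 1.4142 = 0.3394
d₁ = [ln(415/435) + (0.044 + ½·0.24²)·2] / (σ√T) = (-0.0471 + 0.1456) / 0.3394 = 0.2903 ⇒ 0.29
N(d₁) = N(0.29) = 0.6141
Δ_call = N(d₁) = 0.6141

0.6141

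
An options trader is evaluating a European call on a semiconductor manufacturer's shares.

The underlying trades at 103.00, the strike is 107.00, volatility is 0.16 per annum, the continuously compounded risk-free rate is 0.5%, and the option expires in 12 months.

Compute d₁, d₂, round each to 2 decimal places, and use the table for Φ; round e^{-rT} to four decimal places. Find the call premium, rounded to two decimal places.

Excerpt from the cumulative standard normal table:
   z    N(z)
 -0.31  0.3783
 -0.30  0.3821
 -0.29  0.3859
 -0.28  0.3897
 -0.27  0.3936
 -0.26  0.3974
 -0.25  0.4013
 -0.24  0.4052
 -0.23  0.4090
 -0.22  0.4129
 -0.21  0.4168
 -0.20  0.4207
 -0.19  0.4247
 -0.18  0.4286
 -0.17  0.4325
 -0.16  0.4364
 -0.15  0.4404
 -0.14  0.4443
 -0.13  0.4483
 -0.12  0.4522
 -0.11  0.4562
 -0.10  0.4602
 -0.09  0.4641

σ√T = 0.16·√1 = 0.1600
ln(S/K) + (r + σ²/2)T = ln(103/107) + (0.005 + 0.16²/2)·1 = -0.0381 + 0.0178 = -0.0203
d₁ = -0.0203 / 0.1600 = -0.1269 ⇒ -0.13
d₂ = d₁ − σ√T = -0.1269 − 0.1600 = -0.2869 ⇒ -0.29
exp(−rT) = exp(−0.005·1) = 0.9950
N(d₁) = N(-0.13) = 0.4483;  N(d₂) = N(-0.29) = 0.3859
C = 103·0.4483 − 107·0.9950·0.3859 = 46.1749 − 41.0848 = 5.0901

5.09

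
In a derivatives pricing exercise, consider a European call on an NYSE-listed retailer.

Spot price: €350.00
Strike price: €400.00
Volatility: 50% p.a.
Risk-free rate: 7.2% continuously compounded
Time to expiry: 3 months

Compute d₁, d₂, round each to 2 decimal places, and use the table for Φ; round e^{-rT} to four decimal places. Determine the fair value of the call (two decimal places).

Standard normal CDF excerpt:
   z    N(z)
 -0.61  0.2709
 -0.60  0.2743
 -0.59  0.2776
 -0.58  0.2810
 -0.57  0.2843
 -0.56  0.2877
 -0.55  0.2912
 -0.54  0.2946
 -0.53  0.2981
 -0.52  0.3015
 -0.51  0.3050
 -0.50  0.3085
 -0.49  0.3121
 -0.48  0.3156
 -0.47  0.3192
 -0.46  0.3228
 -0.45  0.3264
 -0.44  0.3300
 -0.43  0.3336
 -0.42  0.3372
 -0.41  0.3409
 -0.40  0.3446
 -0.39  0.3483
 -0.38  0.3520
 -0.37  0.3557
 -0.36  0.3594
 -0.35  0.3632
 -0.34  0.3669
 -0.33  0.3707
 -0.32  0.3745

€19.35

T = 0.25;  σ√T = 0.2500
d₁ = [ln(350/400) + (0.072 + 0.5²/2)·0.25] / 0.2500 = [-0.1335 + 0.0493] / 0.2500 = -0.3371 which rounds to -0.34
d₂ = d₁ − σ√T = -0.3371 − 0.2500 = -0.5871 which rounds to -0.59
e^(−rT) = e^(−0.072·0.25) = 0.9822
N(d₁) = N(-0.34) = 0.3669;  N(d₂) = N(-0.59) = 0.2776
C = 350·0.3669 − 400·0.9822·0.2776 = 128.4150 − 109.0635 = 19.3515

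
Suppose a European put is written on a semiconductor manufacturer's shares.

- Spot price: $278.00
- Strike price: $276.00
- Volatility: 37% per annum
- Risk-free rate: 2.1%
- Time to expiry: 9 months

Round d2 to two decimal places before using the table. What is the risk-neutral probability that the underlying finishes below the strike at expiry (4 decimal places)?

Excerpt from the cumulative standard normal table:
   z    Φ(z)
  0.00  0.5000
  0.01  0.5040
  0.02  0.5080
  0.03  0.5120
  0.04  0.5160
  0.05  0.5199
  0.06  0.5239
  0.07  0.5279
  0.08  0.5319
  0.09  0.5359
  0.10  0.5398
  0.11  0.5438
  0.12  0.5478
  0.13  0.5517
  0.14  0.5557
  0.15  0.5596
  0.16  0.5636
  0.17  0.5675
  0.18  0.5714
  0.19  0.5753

σ√T = 0.37 × 0.8660 = 0.3204
d₁ = [ln(278/276) + (0.021 + ½·0.37²)·0.75] / (σ√T) = (0.0072 + 0.0671) / 0.3204 = 0.2319 ⇒ 0.23
d₂ = 0.2319 − 0.3204 = -0.0885 ⇒ -0.09
Pr(exercise) under Q = N(−d₂) = N(0.09) = 0.5359

0.5359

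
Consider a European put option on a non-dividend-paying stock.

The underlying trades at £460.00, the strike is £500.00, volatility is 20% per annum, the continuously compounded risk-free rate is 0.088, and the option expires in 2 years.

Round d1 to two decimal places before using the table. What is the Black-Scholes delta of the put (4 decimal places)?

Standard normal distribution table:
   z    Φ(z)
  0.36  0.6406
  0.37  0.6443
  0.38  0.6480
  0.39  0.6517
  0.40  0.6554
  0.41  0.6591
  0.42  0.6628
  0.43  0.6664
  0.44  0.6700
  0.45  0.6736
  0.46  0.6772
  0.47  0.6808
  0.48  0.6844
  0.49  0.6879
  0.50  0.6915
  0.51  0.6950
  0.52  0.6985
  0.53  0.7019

-0.3192

σ√T = 0.2·√2 = 0.2828
ln(S/K) + (r + σ²/2)T = ln(460/500) + (0.088 + 0.2²/2)·2 = -0.0834 + 0.2160 = 0.1326
d₁ = 0.1326 / 0.2828 = 0.4689 ⇒ 0.47
N(d₁) = N(0.47) = 0.6808
Δ_put = N(d₁) − 1 = 0.6808 − 1 = -0.3192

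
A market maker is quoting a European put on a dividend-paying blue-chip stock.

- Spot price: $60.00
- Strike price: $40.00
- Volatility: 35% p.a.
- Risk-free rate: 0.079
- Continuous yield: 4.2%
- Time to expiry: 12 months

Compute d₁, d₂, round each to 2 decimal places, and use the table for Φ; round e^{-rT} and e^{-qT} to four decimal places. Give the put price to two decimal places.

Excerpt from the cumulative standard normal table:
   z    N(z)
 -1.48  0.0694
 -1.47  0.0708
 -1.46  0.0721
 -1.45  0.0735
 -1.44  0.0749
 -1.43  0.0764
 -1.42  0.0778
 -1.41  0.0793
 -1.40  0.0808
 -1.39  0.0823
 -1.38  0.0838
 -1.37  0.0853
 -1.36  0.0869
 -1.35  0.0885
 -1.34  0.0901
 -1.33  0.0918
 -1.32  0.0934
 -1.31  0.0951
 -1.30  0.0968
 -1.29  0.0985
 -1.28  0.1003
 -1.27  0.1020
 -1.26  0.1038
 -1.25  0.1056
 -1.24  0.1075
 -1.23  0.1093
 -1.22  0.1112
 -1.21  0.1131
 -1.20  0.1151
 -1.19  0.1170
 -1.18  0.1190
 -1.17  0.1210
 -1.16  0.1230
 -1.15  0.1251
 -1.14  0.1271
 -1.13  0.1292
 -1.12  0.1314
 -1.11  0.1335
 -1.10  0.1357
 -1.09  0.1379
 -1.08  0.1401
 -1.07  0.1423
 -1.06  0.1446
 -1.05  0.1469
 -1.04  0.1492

$0.79

T = 1;  σ√T = 0.3500
d₁ = [ln(60/40) + (0.079 − 0.042 + ½·0.35²)·1] / (σ√T) = (0.4055 + 0.0982) / 0.3500 = 1.4392 ≈ 1.44
d₂ = 1.4392 − 0.3500 = 1.0892 ≈ 1.09
e^(−qT) = e^(−0.042·1) = 0.9589;  e^(−rT) = e^(−0.079·1) = 0.9240
P = 40·0.9240·N(-1.09) − 60·0.9589·N(-1.44) = 40·0.9240·0.1379 − 60·0.9589·0.0749 = 5.0968 − 4.3093 = 0.7875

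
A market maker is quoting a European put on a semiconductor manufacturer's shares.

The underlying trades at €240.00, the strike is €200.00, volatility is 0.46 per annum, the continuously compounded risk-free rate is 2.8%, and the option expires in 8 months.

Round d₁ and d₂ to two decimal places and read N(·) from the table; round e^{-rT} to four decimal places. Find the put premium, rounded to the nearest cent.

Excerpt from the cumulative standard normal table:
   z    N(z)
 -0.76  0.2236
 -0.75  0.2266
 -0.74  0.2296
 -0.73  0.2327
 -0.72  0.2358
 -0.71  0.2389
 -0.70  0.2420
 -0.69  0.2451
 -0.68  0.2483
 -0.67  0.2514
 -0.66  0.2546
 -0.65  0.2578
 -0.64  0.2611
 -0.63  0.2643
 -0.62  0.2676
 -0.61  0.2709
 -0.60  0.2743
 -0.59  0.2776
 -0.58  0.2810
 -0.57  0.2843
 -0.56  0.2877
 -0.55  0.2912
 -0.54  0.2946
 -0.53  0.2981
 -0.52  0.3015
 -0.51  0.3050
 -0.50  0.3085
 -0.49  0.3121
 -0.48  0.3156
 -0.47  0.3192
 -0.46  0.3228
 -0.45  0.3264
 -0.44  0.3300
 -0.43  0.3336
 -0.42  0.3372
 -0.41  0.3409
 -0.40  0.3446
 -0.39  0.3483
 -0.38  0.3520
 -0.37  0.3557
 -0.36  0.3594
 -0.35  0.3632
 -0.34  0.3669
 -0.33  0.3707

€14.70

T = 0.6667;  σ√T = 0.3756
d₁ = [ln(240/200) + (0.028 + 0.46²/2)·0.6667] / 0.3756 = [0.1823 + 0.0892] / 0.3756 = 0.7229 → 0.72
d₂ = d₁ − σ√T = 0.7229 − 0.3756 = 0.3473 → 0.35
e^(−rT) = e^(−0.028·0.6667) = 0.9815
N(−d₂) = N(-0.35) = 0.3632;  N(−d₁) = N(-0.72) = 0.2358
P = 200·0.9815·0.3632 − 240·0.2358 = 71.2962 − 56.5920 = 14.7042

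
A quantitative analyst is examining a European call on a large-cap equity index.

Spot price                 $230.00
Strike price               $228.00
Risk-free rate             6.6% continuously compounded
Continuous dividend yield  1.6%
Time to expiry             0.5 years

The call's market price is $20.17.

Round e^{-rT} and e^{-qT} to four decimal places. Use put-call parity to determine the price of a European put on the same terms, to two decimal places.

$12.60

e^(−qT) = e^(−0.016·0.5) = 0.9920;  e^(−rT) = e^(−0.066·0.5) = 0.9675
Put-call parity: C − P = S·e^(−qT) − K·e^(−rT) = 230·0.9920 − 228·0.9675 = 228.1600 − 220.5900 = 7.5700
P = C − (C − P) = 20.17 − (7.5700) = 12.6000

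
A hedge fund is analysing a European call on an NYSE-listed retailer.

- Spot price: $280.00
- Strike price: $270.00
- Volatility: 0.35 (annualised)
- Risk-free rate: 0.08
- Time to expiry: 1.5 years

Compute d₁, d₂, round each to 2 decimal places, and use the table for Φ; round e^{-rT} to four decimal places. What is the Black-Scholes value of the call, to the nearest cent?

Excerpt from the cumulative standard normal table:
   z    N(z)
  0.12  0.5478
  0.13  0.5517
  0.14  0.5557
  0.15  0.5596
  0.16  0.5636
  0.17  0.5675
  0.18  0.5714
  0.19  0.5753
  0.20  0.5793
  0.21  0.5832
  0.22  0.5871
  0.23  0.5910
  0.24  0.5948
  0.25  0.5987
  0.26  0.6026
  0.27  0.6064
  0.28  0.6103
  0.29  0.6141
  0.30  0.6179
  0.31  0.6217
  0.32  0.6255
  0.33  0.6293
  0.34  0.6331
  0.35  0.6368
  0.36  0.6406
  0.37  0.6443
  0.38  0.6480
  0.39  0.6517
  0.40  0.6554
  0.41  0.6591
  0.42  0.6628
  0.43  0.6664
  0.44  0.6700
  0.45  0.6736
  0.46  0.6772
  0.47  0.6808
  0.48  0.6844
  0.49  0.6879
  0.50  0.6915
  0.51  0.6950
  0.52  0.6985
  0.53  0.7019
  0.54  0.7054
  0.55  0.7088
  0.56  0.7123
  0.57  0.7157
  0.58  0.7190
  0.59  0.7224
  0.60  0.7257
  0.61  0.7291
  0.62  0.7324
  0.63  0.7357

σ√T = 0.35·√1.5 = 0.4287
ln(S/K) + (r + σ²/2)T = ln(280/270) + (0.08 + 0.35²/2)·1.5 = 0.0364 + 0.2119 = 0.2482
d₁ = 0.2482 / 0.4287 = 0.5791 which rounds to 0.58
d₂ = d₁ − σ√T = 0.5791 − 0.4287 = 0.1505 which rounds to 0.15
e^(−rT) = e^(−0.08·1.5) = 0.8869
C = 280·N(0.58) − 270·0.8869·N(0.15) = 280·0.7190 − 270·0.8869·0.5596 = 201.3200 − 134.0035 = 67.3165

$67.32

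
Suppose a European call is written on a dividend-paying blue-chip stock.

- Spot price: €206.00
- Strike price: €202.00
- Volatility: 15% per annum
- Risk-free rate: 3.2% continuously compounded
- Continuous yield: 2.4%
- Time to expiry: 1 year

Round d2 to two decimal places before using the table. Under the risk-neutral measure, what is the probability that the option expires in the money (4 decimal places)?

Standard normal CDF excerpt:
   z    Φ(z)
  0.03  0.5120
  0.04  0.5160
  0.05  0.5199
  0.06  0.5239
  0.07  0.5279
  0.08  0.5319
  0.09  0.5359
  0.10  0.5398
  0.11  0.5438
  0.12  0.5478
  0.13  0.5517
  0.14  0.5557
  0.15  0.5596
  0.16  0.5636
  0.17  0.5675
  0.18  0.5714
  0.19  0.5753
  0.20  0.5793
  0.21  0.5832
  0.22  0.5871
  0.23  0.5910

T = 1;  σ√T = 0.1500
d₁ = [ln(206/202) + (0.032 − 0.024 + 0.15²/2)·1] / 0.1500 = [0.0196 + 0.0192] / 0.1500 = 0.2591 ⇒ 0.26
d₂ = d₁ − σ√T = 0.2591 − 0.1500 = 0.1091 ⇒ 0.11
Pr(exercise) under Q = N(d₂) = 0.5438

0.5438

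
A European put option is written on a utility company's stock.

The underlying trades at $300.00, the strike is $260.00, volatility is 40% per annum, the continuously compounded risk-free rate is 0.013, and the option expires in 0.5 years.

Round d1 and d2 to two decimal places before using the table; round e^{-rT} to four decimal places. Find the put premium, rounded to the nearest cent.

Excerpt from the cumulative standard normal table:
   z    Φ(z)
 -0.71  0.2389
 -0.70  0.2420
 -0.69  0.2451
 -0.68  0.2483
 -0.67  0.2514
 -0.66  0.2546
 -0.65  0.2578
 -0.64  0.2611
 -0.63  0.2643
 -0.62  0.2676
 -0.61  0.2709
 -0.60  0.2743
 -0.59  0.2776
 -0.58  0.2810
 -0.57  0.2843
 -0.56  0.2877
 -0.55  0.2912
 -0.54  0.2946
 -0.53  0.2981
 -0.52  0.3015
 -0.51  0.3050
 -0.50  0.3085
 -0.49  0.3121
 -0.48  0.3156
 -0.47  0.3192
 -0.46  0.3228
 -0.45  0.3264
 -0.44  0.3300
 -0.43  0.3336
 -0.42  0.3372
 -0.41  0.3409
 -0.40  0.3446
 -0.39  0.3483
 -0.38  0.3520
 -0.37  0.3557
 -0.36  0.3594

$14.55

σ√T = 0.4·√0.5 = 0.2828
d₁ = [ln(300/260) + (0.013 + ½·0.4²)·0.5] / (σ√T) = (0.1431 + 0.0465) / 0.2828 = 0.6703 → 0.67
d₂ = 0.6703 − 0.2828 = 0.3875 → 0.39
e^(−rT) = e^(−0.013·0.5) = 0.9935
P = 260·0.9935·N(-0.39) − 300·N(-0.67) = 260·0.9935·0.3483 − 300·0.2514 = 89.9694 − 75.4200 = 14.5494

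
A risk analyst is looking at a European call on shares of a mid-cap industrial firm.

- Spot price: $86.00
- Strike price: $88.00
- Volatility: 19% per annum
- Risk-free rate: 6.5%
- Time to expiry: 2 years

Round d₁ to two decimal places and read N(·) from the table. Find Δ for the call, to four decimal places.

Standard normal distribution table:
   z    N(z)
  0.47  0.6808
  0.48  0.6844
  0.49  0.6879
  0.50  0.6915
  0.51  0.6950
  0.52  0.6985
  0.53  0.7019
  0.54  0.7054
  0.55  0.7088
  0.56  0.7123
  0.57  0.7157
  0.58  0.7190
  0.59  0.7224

0.7019

σ√T = 0.19·√2 = 0.2687
d₁ = [ln(86/88) + (0.065 + 0.19²/2)·2] / 0.2687 = [-0.0230 + 0.1661] / 0.2687 = 0.5326 ≈ 0.53
N(d₁) = N(0.53) = 0.7019
Δ_call = N(d₁) = 0.7019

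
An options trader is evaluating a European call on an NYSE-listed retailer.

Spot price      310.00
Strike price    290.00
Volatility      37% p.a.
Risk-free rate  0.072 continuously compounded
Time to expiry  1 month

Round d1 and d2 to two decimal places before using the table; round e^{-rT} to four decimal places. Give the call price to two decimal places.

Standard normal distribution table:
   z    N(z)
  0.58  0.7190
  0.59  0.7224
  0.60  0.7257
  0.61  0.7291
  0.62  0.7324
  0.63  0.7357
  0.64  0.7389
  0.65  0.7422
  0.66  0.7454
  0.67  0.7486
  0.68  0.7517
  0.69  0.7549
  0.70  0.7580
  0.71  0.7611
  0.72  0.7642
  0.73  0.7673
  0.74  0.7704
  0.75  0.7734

25.79

σ√T = 0.37·√0.08333 = 0.1068
ln(S/K) + (r + σ²/2)T = ln(310/290) + (0.072 + 0.37²/2)·0.08333 = 0.0667 + 0.0117 = 0.0784
d₁ = 0.0784 / 0.1068 = 0.7340 → 0.73
d₂ = d₁ − σ√T = 0.7340 − 0.1068 = 0.6272 → 0.63
exp(−rT) = exp(−0.072·0.08333) = 0.9940
N(d₁) = N(0.73) = 0.7673;  N(d₂) = N(0.63) = 0.7357
C = 310·0.7673 − 290·0.9940·0.7357 = 237.8630 − 212.0729 = 25.7901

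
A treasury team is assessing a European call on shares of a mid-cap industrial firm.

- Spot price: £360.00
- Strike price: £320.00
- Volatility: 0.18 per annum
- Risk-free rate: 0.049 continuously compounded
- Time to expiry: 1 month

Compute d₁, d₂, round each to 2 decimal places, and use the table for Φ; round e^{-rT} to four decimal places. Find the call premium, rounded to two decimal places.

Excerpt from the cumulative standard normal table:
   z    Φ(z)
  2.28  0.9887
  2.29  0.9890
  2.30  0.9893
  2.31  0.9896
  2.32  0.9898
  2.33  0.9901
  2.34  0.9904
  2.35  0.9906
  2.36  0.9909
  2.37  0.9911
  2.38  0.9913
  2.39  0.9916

£41.36

σ√T = 0.18·√0.08333 = 0.0520
ln(S/K) + (r + σ²/2)T = ln(360/320) + (0.049 + 0.18²/2)·0.08333 = 0.1178 + 0.0054 = 0.1232
d₁ = 0.1232 / 0.0520 = 2.3713 which rounds to 2.37
d₂ = d₁ − σ√T = 2.3713 − 0.0520 = 2.3193 which rounds to 2.32
exp(−rT) = exp(−0.049·0.08333) = 0.9959
N(d₁) = N(2.37) = 0.9911;  N(d₂) = N(2.32) = 0.9898
C = 360·0.9911 − 320·0.9959·0.9898 = 356.7960 − 315.4374 = 41.3586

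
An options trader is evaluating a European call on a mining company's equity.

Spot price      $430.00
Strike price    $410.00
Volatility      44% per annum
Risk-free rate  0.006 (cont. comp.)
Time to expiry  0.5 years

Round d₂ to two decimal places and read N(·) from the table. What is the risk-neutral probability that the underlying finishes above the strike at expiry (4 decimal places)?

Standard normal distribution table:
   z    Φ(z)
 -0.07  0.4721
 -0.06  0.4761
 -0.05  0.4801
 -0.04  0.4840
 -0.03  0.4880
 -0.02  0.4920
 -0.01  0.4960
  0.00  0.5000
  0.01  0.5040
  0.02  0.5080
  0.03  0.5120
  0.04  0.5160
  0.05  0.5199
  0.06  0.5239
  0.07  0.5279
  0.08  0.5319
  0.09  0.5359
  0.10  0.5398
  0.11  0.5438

σ√T = 0.44·√0.5 = 0.3111
ln(S/K) + (r + σ²/2)T = ln(430/410) + (0.006 + 0.44²/2)·0.5 = 0.0476 + 0.0514 = 0.0990
d₁ = 0.0990 / 0.3111 = 0.3183 which rounds to 0.32
d₂ = d₁ − σ√T = 0.3183 − 0.3111 = 0.0072 which rounds to 0.01
Pr(exercise) under Q = N(d₂) = 0.5040

0.5040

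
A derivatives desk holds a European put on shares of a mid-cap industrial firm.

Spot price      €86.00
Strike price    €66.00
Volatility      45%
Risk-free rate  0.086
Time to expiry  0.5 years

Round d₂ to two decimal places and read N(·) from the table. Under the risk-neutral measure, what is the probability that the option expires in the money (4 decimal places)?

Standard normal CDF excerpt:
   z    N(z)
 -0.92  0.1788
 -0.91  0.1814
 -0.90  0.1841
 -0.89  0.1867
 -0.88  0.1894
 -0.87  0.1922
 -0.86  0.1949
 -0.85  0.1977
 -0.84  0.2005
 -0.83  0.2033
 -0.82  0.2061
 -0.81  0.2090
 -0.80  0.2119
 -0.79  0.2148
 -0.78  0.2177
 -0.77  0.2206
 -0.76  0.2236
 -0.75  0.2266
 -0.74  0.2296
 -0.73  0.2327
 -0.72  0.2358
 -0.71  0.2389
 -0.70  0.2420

T = 0.5;  σ√T = 0.3182
d₁ = [ln(86/66) + (0.086 + 0.45²/2)·0.5] / 0.3182 = [0.2647 + 0.0936] / 0.3182 = 1.1261 ≈ 1.13
d₂ = d₁ − σ√T = 1.1261 − 0.3182 = 0.8079 ≈ 0.81
Pr(exercise) under Q = N(−d₂) = N(-0.81) = 0.2090

0.2090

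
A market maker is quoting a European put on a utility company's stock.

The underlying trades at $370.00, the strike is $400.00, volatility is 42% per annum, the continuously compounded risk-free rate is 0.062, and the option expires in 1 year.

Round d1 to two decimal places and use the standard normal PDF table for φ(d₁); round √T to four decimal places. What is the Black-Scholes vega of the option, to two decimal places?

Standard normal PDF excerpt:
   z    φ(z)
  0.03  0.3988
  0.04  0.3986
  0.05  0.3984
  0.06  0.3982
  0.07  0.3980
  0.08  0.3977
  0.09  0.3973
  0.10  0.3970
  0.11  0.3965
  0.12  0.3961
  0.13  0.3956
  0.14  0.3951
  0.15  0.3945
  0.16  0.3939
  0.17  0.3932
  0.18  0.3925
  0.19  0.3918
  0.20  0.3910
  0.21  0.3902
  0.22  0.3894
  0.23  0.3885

145.48

T = 1;  σ√T = 0.4200
d₁ = [ln(370/400) + (0.062 + ½·0.42²)·1] / (σ√T) = (-0.0780 + 0.1502) / 0.4200 = 0.1720 ⇒ 0.17
√T = √1 = 1.0000
φ(d₁) = φ(0.17) = 0.3932
vega = S·φ(d₁)·√T = 370·0.3932·1.0000 = 145.4840
(Call and put vega coincide under Black-Scholes.)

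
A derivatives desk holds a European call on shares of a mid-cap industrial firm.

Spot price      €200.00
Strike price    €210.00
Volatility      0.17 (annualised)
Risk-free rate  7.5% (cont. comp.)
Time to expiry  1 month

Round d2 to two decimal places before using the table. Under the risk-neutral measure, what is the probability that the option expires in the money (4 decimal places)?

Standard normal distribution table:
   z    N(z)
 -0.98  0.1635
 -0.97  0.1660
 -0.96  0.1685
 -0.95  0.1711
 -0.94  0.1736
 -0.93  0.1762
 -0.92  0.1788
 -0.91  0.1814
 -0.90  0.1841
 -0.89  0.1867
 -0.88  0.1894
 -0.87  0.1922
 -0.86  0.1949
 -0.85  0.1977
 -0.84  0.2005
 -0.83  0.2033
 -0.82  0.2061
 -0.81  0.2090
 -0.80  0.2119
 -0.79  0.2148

σ√T = 0.17·√0.08333 = 0.0491
d₁ = [ln(200/210) + (0.075 + 0.17²/2)·0.08333] / 0.0491 = [-0.0488 + 0.0075] / 0.0491 = -0.8423 ⇒ -0.84
d₂ = d₁ − σ√T = -0.8423 − 0.0491 = -0.8914 ⇒ -0.89
Pr(exercise) under Q = N(d₂) = 0.1867

0.1867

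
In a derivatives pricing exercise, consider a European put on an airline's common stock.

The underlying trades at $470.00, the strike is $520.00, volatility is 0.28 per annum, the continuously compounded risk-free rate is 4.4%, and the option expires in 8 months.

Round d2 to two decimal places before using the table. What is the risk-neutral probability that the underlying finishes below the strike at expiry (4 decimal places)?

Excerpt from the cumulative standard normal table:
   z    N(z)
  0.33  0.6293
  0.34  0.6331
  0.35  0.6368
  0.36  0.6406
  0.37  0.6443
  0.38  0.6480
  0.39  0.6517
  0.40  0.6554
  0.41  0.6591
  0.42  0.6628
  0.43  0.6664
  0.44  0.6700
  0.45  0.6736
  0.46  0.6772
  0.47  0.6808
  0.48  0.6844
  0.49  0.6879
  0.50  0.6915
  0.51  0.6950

0.6664

T = 0.6667;  σ√T = 0.2286
ln(S/K) + (r + σ²/2)T = ln(470/520) + (0.044 + 0.28²/2)·0.6667 = -0.1011 + 0.0555 = -0.0456
d₁ = -0.0456 / 0.2286 = -0.1996 ≈ -0.20
d₂ = d₁ − σ√T = -0.1996 − 0.2286 = -0.4282 ≈ -0.43
Pr(exercise) under Q = N(−d₂) = N(0.43) = 0.6664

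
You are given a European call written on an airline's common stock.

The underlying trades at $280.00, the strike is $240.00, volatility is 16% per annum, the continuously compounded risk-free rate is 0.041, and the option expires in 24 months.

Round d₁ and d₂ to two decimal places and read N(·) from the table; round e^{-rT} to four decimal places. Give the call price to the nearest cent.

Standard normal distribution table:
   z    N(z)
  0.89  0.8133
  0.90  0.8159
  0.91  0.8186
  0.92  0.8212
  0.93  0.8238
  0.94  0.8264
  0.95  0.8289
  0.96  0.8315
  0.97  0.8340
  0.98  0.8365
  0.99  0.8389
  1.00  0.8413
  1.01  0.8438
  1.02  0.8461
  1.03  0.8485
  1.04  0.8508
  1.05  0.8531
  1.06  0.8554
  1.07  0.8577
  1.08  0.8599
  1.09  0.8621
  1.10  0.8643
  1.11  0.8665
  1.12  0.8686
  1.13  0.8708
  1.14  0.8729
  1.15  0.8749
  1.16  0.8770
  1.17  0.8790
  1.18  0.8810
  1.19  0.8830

T = 2;  σ√T = 0.2263
d₁ = [ln(280/240) + (0.041 + 0.16²/2)·2] / 0.2263 = [0.1542 + 0.1076] / 0.2263 = 1.1568 → 1.16
d₂ = d₁ − σ√T = 1.1568 − 0.2263 = 0.9305 → 0.93
e^(−rT) = e^(−0.041·2) = 0.9213
C = 280·N(1.16) − 240·0.9213·N(0.93) = 280·0.8770 − 240·0.9213·0.8238 = 245.5600 − 182.1521 = 63.4079

$63.41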